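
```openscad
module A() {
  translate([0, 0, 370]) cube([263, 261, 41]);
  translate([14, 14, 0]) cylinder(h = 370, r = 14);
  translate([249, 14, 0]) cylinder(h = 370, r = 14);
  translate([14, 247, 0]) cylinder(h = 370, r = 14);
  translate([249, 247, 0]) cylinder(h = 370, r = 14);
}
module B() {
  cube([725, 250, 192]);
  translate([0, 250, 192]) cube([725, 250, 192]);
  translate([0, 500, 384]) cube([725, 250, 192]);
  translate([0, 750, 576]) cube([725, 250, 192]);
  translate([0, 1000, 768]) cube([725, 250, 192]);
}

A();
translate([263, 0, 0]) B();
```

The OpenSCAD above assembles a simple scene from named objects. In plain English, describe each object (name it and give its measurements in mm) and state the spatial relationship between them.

A is a four-legged stool. The seat is 263×261 mm, 41 mm thick, top at z = 411 mm. It stands on four round legs, each 28 mm in diameter, from z = 0 to the seat underside, each leg's axis is inset half a diameter from the nearest pair of seat edges (so the leg's bounding box is flush with the corner).

B is a run of 5 identical solid stair steps. Each tread is 725×250 mm and each step block is 192 mm high. Step 1 rests on the floor; step k is offset from step 1 by (k−1)×250 mm in y and (k−1)×192 mm in z.

The staircase is against the stool's +x side, with their −y faces flush.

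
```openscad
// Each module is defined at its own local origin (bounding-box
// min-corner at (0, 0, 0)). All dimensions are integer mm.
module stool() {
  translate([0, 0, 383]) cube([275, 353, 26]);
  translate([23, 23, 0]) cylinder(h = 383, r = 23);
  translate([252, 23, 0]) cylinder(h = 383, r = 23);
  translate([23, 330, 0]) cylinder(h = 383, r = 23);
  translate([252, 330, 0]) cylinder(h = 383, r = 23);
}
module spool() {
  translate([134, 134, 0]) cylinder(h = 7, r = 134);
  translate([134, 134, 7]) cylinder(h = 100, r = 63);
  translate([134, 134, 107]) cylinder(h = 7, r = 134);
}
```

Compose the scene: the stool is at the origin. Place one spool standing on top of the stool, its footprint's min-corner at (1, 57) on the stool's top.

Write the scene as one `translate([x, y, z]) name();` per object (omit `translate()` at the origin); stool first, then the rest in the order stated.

stool();
translate([1, 57, 409]) spool();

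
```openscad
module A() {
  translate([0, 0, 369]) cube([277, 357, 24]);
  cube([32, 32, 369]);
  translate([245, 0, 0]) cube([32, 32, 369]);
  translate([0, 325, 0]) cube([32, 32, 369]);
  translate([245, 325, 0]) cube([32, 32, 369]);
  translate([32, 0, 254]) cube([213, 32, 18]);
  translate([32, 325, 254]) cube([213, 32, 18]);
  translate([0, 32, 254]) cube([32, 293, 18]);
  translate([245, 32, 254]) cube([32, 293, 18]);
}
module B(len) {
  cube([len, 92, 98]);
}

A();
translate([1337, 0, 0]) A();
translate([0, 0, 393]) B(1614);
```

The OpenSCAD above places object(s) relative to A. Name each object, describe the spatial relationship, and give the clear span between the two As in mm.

A is a stool. B is a beam. A beam spans the tops of two stools. The clear span between the two stools is 1060 mm.

Second stool starts at x = 1337; first ends at x = 277; clear span = 1337 − 277 = 1060 mm.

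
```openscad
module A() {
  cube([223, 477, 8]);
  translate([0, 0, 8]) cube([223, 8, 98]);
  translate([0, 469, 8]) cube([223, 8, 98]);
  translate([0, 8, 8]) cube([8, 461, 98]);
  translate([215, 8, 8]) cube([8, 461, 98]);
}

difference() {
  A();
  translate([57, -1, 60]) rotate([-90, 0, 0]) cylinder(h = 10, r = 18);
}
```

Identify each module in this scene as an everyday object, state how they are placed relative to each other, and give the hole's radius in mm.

A is an open box. The open box has a circular hole through its front wall. The hole's radius is 18 mm.

The subtracted cylinder has r = 18 mm.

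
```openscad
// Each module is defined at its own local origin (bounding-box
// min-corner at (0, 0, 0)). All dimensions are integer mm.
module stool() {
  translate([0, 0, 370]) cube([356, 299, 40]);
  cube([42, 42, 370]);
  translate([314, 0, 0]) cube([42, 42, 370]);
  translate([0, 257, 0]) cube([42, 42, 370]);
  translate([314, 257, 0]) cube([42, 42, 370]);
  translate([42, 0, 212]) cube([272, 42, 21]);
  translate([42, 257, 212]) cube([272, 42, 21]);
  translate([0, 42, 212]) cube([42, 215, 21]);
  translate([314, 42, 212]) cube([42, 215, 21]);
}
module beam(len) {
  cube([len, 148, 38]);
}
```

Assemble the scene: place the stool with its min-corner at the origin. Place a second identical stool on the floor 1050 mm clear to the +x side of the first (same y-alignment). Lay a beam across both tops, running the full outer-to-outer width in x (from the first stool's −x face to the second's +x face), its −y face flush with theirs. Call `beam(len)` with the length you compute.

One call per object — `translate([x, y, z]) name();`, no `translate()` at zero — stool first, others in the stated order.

stool();
translate([1406, 0, 0]) stool();
translate([0, 0, 410]) beam(1762);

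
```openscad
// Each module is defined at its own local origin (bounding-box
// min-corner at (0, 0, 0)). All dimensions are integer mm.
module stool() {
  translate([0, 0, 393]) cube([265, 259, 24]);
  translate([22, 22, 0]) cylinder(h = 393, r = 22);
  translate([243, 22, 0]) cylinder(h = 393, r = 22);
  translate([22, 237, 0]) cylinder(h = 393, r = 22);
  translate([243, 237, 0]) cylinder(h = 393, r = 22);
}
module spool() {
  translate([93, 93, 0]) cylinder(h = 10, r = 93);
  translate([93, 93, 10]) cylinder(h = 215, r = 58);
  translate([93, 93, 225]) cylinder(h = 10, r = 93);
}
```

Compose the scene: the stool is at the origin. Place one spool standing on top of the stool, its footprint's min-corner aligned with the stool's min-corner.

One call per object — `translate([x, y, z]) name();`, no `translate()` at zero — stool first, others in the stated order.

stool();
translate([0, 0, 417]) spool();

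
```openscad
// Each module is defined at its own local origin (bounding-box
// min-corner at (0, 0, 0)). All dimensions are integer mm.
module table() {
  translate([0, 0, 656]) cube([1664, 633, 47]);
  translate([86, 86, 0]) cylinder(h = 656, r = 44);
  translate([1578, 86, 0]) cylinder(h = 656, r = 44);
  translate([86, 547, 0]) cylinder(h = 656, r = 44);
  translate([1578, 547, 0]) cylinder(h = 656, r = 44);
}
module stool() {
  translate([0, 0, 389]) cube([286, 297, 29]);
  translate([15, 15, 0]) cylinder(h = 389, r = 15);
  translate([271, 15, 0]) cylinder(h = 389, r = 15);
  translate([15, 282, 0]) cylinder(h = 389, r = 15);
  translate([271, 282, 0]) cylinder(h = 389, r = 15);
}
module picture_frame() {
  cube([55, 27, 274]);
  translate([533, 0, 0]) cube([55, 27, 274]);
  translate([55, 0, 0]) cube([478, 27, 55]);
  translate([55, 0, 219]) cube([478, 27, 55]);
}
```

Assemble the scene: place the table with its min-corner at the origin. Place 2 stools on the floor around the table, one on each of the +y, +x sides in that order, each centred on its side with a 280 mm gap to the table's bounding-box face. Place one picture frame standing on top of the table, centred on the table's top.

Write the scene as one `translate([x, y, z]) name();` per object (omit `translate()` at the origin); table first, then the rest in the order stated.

table();
translate([689, 913, 0]) stool();
translate([1944, 168, 0]) stool();
translate([538, 303, 703]) picture_frame();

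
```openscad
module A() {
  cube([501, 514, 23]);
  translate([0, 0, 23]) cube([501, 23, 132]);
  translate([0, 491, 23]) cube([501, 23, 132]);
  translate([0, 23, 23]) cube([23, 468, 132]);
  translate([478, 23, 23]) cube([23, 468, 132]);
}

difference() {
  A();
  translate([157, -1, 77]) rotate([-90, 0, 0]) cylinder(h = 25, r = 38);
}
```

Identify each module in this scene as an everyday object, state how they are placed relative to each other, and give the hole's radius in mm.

A is an open box. The open box has a circular hole through its front wall. The hole's radius is 38 mm.

The subtracted cylinder has r = 38 mm.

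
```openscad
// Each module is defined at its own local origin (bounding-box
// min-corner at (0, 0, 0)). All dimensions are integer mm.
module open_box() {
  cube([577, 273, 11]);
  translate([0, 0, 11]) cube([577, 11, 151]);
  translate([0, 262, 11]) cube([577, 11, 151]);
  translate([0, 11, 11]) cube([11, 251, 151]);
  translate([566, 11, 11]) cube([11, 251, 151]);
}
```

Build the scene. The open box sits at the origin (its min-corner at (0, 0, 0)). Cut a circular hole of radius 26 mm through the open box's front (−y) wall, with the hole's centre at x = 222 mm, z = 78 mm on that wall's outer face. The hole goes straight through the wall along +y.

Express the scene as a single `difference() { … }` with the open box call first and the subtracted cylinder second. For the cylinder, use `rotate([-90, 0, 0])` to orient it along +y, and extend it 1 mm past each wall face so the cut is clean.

difference() {
  open_box();
  translate([222, -1, 78]) rotate([-90, 0, 0]) cylinder(h = 13, r = 26);
}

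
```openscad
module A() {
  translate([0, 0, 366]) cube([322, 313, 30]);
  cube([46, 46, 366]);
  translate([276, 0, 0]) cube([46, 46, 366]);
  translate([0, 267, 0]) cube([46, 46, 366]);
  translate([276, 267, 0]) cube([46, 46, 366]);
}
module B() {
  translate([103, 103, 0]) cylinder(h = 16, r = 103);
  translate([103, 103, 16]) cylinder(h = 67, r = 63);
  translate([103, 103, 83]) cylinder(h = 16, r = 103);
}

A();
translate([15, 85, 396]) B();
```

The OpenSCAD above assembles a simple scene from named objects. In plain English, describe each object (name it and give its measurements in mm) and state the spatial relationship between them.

A is a four-legged stool. The seat is a 322×313×30 mm slab whose top surface is at z = 396 mm; four square legs, each 46×46 mm in cross-section, run from the floor (z = 0) to the underside of the seat, each flush with a corner of the seat.

B is a spool: two coaxial disc flanges of radius 103 mm and thickness 16 mm, joined by a core cylinder of radius 63 mm and height 67 mm. The lower flange rests on z = 0 and the three cylinders share a vertical axis.

The spool is on top of the stool.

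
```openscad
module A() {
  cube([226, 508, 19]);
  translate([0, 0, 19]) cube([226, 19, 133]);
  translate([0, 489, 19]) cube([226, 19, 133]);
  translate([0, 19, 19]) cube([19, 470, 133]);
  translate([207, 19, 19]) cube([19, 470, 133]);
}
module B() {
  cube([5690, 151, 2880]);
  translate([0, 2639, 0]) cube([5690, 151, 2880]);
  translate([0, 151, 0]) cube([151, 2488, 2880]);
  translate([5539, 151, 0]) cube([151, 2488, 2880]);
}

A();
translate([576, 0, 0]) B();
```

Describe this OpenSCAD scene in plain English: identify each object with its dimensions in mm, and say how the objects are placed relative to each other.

A is an open-topped rectangular box: outside dimensions 226×508×152 mm, with a uniform wall and base thickness of 19 mm. The base is a full 226×508 slab on the floor; four walls sit on top of the base. The front and back walls (the −y and +y sides) span the full width; the two side walls fit between them.

B is a box-shaped house frame (walls only): outside footprint 5690×2790 mm, wall height 2880 mm, wall thickness 151 mm. The two y-facing walls run the full x-width; the two x-facing walls fit between the inner faces of the y-facing walls.

The house frame is on the floor beside the open box on its +x side.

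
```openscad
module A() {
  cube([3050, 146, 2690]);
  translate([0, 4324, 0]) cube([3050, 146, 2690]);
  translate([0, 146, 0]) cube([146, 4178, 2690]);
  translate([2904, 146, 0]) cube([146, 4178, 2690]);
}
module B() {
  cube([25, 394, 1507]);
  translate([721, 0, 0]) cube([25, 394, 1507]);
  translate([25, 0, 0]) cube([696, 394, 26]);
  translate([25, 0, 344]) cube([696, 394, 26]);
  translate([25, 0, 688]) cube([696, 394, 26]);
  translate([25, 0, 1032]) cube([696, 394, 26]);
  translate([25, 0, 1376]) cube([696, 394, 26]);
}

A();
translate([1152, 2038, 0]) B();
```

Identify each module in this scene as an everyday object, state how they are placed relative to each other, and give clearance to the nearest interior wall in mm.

A is a house frame. B is a bookshelf. The bookshelf sits inside the house frame, centred. The clearance to the nearest interior wall is 1006 mm.

Clearances: x = 1006, y = 1892; minimum 1006 mm.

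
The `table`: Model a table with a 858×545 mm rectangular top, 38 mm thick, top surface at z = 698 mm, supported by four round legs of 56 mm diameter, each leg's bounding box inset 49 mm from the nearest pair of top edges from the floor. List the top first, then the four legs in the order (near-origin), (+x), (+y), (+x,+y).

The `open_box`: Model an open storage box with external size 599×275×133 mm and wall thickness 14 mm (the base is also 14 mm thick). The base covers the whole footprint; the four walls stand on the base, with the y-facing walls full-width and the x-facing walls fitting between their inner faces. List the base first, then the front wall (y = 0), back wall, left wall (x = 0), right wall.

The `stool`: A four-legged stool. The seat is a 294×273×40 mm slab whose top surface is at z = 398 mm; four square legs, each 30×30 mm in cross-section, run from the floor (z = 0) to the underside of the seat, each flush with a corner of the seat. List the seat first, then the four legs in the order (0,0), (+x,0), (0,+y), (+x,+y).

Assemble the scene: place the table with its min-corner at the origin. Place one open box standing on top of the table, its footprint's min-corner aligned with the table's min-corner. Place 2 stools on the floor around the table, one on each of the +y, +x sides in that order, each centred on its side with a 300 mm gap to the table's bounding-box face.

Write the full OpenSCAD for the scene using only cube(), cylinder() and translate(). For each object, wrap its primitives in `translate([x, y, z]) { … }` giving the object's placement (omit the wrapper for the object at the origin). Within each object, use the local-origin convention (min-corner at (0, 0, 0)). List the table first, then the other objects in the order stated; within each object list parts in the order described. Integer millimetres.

translate([0, 0, 660]) cube([858, 545, 38]);
translate([77, 77, 0]) cylinder(h = 660, r = 28);
translate([781, 77, 0]) cylinder(h = 660, r = 28);
translate([77, 468, 0]) cylinder(h = 660, r = 28);
translate([781, 468, 0]) cylinder(h = 660, r = 28);
translate([0, 0, 698]) {
  cube([599, 275, 14]);
  translate([0, 0, 14]) cube([599, 14, 119]);
  translate([0, 261, 14]) cube([599, 14, 119]);
  translate([0, 14, 14]) cube([14, 247, 119]);
  translate([585, 14, 14]) cube([14, 247, 119]);
}
translate([282, 845, 0]) {
  translate([0, 0, 358]) cube([294, 273, 40]);
  cube([30, 30, 358]);
  translate([264, 0, 0]) cube([30, 30, 358]);
  translate([0, 243, 0]) cube([30, 30, 358]);
  translate([264, 243, 0]) cube([30, 30, 358]);
}
translate([1158, 136, 0]) {
  translate([0, 0, 358]) cube([294, 273, 40]);
  cube([30, 30, 358]);
  translate([264, 0, 0]) cube([30, 30, 358]);
  translate([0, 243, 0]) cube([30, 30, 358]);
  translate([264, 243, 0]) cube([30, 30, 358]);
}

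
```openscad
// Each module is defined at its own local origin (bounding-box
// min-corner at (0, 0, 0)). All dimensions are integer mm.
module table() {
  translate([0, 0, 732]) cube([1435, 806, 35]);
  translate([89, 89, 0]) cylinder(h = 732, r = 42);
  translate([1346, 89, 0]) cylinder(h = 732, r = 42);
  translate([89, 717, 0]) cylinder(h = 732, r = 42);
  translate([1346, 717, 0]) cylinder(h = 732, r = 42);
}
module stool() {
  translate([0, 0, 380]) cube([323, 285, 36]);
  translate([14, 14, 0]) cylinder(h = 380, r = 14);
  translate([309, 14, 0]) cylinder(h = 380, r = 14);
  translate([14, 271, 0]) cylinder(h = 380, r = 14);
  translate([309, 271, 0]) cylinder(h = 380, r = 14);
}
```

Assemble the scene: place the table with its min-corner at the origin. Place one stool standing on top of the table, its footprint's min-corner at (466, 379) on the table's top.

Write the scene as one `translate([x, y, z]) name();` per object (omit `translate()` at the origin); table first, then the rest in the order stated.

table();
translate([466, 379, 767]) stool();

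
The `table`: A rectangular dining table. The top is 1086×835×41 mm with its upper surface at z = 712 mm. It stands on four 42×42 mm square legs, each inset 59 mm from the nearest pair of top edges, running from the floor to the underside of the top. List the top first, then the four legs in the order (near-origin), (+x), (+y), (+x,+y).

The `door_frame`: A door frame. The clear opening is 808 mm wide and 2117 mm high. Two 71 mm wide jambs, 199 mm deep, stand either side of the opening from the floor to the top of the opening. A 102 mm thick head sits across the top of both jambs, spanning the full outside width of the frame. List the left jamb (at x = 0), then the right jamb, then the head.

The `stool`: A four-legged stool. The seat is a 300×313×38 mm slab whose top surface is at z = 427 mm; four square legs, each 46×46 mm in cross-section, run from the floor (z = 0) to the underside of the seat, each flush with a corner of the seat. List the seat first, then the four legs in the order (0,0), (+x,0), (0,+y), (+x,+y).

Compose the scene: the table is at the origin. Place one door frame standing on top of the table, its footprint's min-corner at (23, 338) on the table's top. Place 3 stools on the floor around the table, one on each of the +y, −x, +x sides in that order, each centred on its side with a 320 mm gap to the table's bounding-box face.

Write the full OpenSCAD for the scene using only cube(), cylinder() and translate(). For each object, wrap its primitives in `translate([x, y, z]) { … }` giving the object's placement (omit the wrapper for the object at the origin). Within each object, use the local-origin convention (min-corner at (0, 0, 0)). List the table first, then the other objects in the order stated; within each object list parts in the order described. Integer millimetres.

translate([0, 0, 671]) cube([1086, 835, 41]);
translate([59, 59, 0]) cube([42, 42, 671]);
translate([985, 59, 0]) cube([42, 42, 671]);
translate([59, 734, 0]) cube([42, 42, 671]);
translate([985, 734, 0]) cube([42, 42, 671]);
translate([23, 338, 712]) {
  cube([71, 199, 2117]);
  translate([879, 0, 0]) cube([71, 199, 2117]);
  translate([0, 0, 2117]) cube([950, 199, 102]);
}
translate([393, 1155, 0]) {
  translate([0, 0, 389]) cube([300, 313, 38]);
  cube([46, 46, 389]);
  translate([254, 0, 0]) cube([46, 46, 389]);
  translate([0, 267, 0]) cube([46, 46, 389]);
  translate([254, 267, 0]) cube([46, 46, 389]);
}
translate([-620, 261, 0]) {
  translate([0, 0, 389]) cube([300, 313, 38]);
  cube([46, 46, 389]);
  translate([254, 0, 0]) cube([46, 46, 389]);
  translate([0, 267, 0]) cube([46, 46, 389]);
  translate([254, 267, 0]) cube([46, 46, 389]);
}
translate([1406, 261, 0]) {
  translate([0, 0, 389]) cube([300, 313, 38]);
  cube([46, 46, 389]);
  translate([254, 0, 0]) cube([46, 46, 389]);
  translate([0, 267, 0]) cube([46, 46, 389]);
  translate([254, 267, 0]) cube([46, 46, 389]);
}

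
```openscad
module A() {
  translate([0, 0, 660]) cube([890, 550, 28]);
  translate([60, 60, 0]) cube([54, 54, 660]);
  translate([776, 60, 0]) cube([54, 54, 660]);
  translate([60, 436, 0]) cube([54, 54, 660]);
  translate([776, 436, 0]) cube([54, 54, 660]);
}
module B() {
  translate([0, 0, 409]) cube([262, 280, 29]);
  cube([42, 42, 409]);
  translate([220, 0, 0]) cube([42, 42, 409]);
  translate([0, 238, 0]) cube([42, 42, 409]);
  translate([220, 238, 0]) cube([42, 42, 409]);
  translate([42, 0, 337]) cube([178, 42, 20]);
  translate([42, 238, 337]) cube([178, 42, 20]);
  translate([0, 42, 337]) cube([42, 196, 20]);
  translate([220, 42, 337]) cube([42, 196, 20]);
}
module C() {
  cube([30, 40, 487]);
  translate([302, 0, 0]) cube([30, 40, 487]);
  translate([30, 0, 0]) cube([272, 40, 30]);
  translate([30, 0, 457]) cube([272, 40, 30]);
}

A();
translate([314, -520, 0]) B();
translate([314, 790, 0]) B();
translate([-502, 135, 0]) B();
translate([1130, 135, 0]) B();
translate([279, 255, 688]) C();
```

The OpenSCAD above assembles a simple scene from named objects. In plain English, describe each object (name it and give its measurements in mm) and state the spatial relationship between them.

A is a table: top 890 mm (x) × 550 mm (y), 28 mm thick, upper face at z = 688 mm, on four 54×54 mm square legs, each inset 60 mm from the nearest pair of top edges, running from z = 0 to the bottom of the top.

B is a four-legged stool. The seat is a 262×280×29 mm slab whose top surface is at z = 438 mm; four square legs, each 42×42 mm in cross-section, run from the floor (z = 0) to the underside of the seat, each flush with a corner of the seat. Four stretchers, 42 mm wide and 20 mm tall, connect adjacent legs with their undersides at z = 337 mm, each running between the inner faces of the legs it joins and aligned with the legs' outer faces on the other axis.

C is a rectangular picture frame lying in the x–z plane (depth along y). The opening is 272 mm wide (x) by 427 mm tall (z), surrounded by a border 30 mm wide on all four sides. The frame is 40 mm deep and is made of two full-height vertical stiles with two horizontal rails fitted between them.

Four stools sit around the table at the −y, +y, −x, +x sides. The picture frame is on top of the table, centred.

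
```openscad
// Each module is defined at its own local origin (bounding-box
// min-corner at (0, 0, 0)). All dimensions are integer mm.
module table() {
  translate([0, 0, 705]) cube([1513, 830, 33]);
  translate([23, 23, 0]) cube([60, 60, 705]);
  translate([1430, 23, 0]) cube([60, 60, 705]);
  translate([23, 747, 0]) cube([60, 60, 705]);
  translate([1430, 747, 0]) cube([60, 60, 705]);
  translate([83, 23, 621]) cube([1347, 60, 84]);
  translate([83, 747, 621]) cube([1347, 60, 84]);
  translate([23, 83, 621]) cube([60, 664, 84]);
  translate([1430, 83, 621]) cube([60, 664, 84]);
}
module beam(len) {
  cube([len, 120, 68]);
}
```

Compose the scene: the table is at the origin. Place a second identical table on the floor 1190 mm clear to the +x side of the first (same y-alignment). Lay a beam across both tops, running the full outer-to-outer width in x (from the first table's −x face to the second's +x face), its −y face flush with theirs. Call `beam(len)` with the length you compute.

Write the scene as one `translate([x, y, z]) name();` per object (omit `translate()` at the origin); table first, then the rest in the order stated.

table();
translate([2703, 0, 0]) table();
translate([0, 0, 738]) beam(4216);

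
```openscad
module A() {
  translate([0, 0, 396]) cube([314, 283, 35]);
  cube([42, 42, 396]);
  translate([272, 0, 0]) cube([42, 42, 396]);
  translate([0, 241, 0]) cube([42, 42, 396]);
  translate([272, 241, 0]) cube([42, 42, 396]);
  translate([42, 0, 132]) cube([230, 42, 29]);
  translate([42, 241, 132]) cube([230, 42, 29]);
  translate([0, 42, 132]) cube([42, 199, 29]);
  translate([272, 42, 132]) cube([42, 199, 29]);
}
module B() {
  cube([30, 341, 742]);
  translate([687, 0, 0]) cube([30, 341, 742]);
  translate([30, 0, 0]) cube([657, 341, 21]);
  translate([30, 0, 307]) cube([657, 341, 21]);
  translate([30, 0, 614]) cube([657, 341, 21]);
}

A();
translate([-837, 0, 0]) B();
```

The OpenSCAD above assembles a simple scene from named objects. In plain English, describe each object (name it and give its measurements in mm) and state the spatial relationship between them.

A is a four-legged stool. The seat is a 314×283×35 mm slab whose top surface is at z = 431 mm; four square legs, each 42×42 mm in cross-section, run from the floor (z = 0) to the underside of the seat, each flush with a corner of the seat. Four stretchers, 42 mm wide and 29 mm tall, connect adjacent legs with their undersides at z = 132 mm, each running between the inner faces of the legs it joins and aligned with the legs' outer faces on the other axis.

B is an open bookshelf. Two side panels, each 30 mm thick, 341 mm deep and 742 mm tall, stand 717 mm apart (outside-to-outside). Between them sit 3 shelves, each 21 mm thick and 341 mm deep, spanning the full gap between the sides. The bottom shelf rests on the floor (its underside at z = 0) and the clear gap between one shelf's top and the next shelf's underside is 286 mm.

The bookshelf is on the floor beside the stool on its −x side.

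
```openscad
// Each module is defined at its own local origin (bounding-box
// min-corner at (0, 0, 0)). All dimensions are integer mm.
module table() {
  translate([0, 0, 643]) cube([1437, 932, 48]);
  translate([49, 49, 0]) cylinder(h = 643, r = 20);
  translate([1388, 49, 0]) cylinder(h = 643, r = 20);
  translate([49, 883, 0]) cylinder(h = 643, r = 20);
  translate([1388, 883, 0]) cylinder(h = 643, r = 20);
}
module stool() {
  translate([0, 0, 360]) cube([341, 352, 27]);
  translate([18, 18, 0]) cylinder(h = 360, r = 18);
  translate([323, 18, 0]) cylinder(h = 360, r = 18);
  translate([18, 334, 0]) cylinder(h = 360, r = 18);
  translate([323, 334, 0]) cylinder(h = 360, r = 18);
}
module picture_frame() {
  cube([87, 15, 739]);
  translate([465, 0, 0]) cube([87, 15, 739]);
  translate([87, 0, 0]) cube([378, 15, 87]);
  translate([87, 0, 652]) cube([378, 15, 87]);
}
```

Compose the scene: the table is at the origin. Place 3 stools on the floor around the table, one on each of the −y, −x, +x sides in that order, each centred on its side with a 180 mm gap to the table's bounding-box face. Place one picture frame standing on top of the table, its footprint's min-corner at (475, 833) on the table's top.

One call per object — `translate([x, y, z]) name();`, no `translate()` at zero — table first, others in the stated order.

table();
translate([548, -532, 0]) stool();
translate([-521, 290, 0]) stool();
translate([1617, 290, 0]) stool();
translate([475, 833, 691]) picture_frame();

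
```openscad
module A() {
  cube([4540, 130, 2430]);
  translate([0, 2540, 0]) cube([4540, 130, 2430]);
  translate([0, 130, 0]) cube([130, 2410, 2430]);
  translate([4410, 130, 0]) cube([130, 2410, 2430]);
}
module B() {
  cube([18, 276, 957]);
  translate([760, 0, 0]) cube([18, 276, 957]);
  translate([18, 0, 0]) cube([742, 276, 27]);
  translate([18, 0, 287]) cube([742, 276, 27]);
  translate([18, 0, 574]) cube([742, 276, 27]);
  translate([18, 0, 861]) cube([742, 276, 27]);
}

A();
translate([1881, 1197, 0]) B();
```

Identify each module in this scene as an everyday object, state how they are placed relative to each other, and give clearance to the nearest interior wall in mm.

A is a house frame. B is a bookshelf. The bookshelf sits inside the house frame, centred. The clearance to the nearest interior wall is 1067 mm.

Clearances: x = 1751, y = 1067; minimum 1067 mm.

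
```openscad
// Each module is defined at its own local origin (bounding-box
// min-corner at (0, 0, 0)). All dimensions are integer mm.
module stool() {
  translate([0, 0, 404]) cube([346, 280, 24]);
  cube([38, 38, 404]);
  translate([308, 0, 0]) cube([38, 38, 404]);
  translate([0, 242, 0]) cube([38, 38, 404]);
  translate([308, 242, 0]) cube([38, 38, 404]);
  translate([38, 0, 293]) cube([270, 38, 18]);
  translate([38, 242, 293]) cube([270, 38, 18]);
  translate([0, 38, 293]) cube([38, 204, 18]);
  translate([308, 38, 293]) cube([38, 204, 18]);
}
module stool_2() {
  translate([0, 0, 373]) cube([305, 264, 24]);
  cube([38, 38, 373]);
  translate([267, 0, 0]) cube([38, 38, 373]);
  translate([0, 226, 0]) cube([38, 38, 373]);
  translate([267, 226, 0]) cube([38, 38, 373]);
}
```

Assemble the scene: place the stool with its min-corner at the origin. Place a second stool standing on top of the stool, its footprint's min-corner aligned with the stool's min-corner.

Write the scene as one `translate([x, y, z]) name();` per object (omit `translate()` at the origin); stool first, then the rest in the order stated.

stool();
translate([0, 0, 428]) stool_2();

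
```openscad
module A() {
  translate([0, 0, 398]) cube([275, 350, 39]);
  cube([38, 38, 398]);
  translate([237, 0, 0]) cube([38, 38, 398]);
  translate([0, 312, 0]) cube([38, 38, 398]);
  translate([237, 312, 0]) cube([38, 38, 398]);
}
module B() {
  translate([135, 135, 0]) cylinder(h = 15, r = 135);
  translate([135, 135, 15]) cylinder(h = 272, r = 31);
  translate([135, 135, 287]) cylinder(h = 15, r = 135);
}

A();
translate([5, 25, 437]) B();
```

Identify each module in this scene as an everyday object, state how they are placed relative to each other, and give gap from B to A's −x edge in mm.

The spool's min-x is at 5; the stool's min-x is 0; gap = 5 mm.

A is a stool. B is a spool. The spool is on top of the stool. The gap from the spool to the stool's −x edge is 5 mm.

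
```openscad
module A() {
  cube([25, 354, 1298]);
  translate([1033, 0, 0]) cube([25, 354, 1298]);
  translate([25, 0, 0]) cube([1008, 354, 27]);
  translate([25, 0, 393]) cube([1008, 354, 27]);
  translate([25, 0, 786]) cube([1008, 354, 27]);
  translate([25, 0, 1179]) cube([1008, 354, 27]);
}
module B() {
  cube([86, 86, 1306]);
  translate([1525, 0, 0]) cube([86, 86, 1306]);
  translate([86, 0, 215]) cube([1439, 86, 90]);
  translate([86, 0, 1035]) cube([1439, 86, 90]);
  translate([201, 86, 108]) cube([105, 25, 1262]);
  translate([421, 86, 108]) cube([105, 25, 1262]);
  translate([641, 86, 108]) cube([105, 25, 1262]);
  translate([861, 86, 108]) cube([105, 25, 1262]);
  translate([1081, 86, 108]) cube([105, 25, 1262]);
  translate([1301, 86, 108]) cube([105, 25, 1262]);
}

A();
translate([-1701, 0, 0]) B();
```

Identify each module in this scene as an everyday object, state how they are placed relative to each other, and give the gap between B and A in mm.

A is a bookshelf. B is a fence section. The fence section is on the floor beside the bookshelf on its −x side. The gap between the fence section and the bookshelf is 90 mm.

The fence section's nearest face is 90 mm from the bookshelf's −x face.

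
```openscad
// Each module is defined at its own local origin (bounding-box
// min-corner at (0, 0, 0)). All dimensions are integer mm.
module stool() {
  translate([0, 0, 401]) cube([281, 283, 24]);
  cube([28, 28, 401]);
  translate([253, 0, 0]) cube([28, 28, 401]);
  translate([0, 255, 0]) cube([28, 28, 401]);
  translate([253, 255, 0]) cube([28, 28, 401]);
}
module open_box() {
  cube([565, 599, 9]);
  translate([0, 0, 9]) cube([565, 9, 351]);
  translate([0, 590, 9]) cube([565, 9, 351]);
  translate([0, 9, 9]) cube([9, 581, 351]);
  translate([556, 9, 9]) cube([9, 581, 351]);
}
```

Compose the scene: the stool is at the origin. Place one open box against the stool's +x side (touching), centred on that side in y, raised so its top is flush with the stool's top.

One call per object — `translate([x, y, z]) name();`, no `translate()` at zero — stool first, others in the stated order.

stool();
translate([281, -158, 65]) open_box();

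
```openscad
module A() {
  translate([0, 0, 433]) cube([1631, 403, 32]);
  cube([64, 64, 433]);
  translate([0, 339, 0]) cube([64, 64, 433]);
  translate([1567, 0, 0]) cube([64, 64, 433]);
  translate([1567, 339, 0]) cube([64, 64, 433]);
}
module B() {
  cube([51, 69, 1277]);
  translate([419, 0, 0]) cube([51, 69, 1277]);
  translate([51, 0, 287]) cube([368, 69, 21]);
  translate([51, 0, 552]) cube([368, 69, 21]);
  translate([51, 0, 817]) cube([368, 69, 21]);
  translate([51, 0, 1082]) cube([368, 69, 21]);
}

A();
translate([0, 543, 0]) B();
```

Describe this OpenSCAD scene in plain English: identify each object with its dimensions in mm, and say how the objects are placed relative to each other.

A is a long wooden bench with a 1631 mm (x) × 403 mm (y) seat, 32 mm thick, its top surface 465 mm above the floor. Four 64 mm square legs at the seat corners, flush with the edges, run from z = 0 to the seat underside.

B is a straight ladder. Two 51×69 mm vertical rails, 1277 mm tall, stand 470 mm apart (outside-to-outside) with their front faces coplanar on the −y side. 4 rungs, each 69 mm deep and 21 mm tall, span between the inner faces of the rails, front faces flush with the rails. The lowest rung's underside is at z = 287 mm and rungs are spaced 265 mm apart (underside to underside).

The ladder is on the floor beside the bench on its +y side.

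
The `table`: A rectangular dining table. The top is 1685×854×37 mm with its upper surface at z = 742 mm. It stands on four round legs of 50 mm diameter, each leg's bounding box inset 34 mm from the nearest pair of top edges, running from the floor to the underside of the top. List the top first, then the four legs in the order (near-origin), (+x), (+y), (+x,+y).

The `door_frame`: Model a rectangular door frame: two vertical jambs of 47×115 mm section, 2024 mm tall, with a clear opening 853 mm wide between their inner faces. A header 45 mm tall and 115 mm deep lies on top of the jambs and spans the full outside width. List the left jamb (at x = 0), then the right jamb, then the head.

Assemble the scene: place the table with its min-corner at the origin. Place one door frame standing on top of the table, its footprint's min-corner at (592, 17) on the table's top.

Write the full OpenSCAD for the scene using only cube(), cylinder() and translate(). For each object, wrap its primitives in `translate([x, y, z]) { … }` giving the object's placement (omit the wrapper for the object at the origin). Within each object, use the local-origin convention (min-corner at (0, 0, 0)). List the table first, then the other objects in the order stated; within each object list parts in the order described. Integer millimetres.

translate([0, 0, 705]) cube([1685, 854, 37]);
translate([59, 59, 0]) cylinder(h = 705, r = 25);
translate([1626, 59, 0]) cylinder(h = 705, r = 25);
translate([59, 795, 0]) cylinder(h = 705, r = 25);
translate([1626, 795, 0]) cylinder(h = 705, r = 25);
translate([592, 17, 742]) {
  cube([47, 115, 2024]);
  translate([900, 0, 0]) cube([47, 115, 2024]);
  translate([0, 0, 2024]) cube([947, 115, 45]);
}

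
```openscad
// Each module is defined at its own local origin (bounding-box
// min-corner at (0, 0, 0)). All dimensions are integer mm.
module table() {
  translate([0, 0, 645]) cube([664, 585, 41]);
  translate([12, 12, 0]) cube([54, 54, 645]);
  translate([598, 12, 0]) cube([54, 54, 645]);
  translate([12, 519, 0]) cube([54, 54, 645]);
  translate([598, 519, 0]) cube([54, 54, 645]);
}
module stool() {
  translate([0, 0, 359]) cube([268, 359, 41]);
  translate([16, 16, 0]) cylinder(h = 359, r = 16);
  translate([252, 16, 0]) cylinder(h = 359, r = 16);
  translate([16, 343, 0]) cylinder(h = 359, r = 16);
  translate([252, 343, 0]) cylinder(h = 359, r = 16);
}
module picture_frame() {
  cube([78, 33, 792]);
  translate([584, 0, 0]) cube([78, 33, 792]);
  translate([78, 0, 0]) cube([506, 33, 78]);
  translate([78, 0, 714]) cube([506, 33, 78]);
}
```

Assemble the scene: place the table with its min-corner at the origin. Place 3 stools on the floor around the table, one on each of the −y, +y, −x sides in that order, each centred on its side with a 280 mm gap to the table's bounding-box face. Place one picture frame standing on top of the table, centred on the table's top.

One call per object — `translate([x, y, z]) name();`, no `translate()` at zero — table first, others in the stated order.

table();
translate([198, -639, 0]) stool();
translate([198, 865, 0]) stool();
translate([-548, 113, 0]) stool();
translate([1, 276, 686]) picture_frame();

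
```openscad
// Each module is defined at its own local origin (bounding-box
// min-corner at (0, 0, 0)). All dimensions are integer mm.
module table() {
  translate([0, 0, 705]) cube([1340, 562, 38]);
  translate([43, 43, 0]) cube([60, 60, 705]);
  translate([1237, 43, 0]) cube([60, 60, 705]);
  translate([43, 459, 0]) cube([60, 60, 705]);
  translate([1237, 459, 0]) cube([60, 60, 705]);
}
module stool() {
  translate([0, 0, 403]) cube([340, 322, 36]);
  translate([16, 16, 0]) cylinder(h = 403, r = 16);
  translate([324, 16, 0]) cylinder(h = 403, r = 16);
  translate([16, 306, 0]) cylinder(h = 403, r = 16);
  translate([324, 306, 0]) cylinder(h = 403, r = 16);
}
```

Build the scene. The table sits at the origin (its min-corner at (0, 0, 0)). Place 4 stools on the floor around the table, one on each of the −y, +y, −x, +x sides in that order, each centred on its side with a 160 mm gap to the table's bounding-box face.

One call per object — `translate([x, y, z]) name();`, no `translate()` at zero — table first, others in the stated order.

table();
translate([500, -482, 0]) stool();
translate([500, 722, 0]) stool();
translate([-500, 120, 0]) stool();
translate([1500, 120, 0]) stool();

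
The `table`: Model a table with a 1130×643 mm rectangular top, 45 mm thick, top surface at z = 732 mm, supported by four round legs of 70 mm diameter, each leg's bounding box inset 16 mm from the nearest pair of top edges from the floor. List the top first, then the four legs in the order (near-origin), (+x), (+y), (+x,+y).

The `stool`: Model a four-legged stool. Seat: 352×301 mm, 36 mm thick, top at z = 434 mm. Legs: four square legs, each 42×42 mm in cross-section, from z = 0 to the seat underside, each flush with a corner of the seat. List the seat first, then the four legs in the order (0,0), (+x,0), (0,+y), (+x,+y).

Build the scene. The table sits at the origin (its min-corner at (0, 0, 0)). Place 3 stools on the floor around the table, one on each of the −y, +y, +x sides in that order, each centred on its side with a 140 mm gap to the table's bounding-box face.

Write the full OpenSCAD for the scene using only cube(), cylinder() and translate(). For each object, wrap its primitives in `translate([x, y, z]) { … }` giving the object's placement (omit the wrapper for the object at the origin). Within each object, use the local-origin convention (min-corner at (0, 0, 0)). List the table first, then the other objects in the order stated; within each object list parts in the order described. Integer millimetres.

translate([0, 0, 687]) cube([1130, 643, 45]);
translate([51, 51, 0]) cylinder(h = 687, r = 35);
translate([1079, 51, 0]) cylinder(h = 687, r = 35);
translate([51, 592, 0]) cylinder(h = 687, r = 35);
translate([1079, 592, 0]) cylinder(h = 687, r = 35);
translate([389, -441, 0]) {
  translate([0, 0, 398]) cube([352, 301, 36]);
  cube([42, 42, 398]);
  translate([310, 0, 0]) cube([42, 42, 398]);
  translate([0, 259, 0]) cube([42, 42, 398]);
  translate([310, 259, 0]) cube([42, 42, 398]);
}
translate([389, 783, 0]) {
  translate([0, 0, 398]) cube([352, 301, 36]);
  cube([42, 42, 398]);
  translate([310, 0, 0]) cube([42, 42, 398]);
  translate([0, 259, 0]) cube([42, 42, 398]);
  translate([310, 259, 0]) cube([42, 42, 398]);
}
translate([1270, 171, 0]) {
  translate([0, 0, 398]) cube([352, 301, 36]);
  cube([42, 42, 398]);
  translate([310, 0, 0]) cube([42, 42, 398]);
  translate([0, 259, 0]) cube([42, 42, 398]);
  translate([310, 259, 0]) cube([42, 42, 398]);
}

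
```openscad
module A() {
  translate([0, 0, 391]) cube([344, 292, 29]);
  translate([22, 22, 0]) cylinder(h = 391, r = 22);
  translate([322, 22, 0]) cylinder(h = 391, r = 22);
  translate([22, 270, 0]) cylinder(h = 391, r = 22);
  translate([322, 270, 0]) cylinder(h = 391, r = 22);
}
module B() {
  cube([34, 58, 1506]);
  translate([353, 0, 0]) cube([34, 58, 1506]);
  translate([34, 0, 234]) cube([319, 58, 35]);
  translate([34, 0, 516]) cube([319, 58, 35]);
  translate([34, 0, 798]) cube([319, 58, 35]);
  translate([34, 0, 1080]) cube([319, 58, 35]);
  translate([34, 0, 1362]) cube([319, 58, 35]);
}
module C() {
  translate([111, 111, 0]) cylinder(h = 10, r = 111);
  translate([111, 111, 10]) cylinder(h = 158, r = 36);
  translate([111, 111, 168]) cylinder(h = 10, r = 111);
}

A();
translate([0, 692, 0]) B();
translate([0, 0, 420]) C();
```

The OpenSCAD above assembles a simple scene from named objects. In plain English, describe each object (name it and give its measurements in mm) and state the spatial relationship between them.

A is a four-legged stool. The seat is a 344×292×29 mm slab whose top surface is at z = 420 mm; four round legs, each 44 mm in diameter, run from the floor (z = 0) to the underside of the seat, each leg's axis is inset half a diameter from the nearest pair of seat edges (so the leg's bounding box is flush with the corner).

B is a straight ladder. Two 34×58 mm vertical rails, 1506 mm tall, stand 387 mm apart (outside-to-outside) with their front faces coplanar on the −y side. 5 rungs, each 58 mm deep and 35 mm tall, span between the inner faces of the rails, front faces flush with the rails. The lowest rung's underside is at z = 234 mm and rungs are spaced 282 mm apart (underside to underside).

C is a spool: two coaxial disc flanges of radius 111 mm and thickness 10 mm, joined by a core cylinder of radius 36 mm and height 158 mm. The lower flange rests on z = 0 and the three cylinders share a vertical axis.

The ladder is on the floor beside the stool on its +y side. The spool is on top of the stool.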